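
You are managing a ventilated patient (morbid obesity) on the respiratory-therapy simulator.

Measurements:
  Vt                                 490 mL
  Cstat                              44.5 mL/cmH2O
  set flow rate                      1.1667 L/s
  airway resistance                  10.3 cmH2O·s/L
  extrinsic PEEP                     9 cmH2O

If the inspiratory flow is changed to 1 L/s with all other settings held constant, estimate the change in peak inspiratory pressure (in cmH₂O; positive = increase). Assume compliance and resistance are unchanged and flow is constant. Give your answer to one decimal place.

-1.7

PIP = Vt/C + R·V̇ + PEEP (constant-flow equation of motion).
Only the resistive term changes: ΔPIP = R × ΔV̇ = 10.3 × (1 − 1.1667) = 10.3 × -0.1667 = -1.717 cmH2O.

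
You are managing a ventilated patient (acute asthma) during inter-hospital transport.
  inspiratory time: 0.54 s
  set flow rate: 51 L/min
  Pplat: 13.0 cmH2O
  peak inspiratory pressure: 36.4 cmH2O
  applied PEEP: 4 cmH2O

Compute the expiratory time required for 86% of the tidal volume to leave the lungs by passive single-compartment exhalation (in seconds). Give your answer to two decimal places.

Flow: 51 L/min ÷ 60 = 0.85 L/s.
Vt = flow × Ti = 0.85 L/s × 0.54 s × 1000 mL/L = 459.0 mL.
R = (PIP − Pplat)/V̇ = (36.4 − 13.0) / 0.85 = 23.4/0.85 = 27.529 cmH2O·s/L.
C = Vt/(Pplat − PEEP) = 459.0 / (13.0 − 4) = 459.0/9.0 = 51.0 mL/cmH2O.
τ = R × C = 27.529 × 0.051 L/cmH2O = 1.404 s.
t = −τ·ln(1 − 0.86) = −1.404·ln(0.14) = 2.76 s.

2.76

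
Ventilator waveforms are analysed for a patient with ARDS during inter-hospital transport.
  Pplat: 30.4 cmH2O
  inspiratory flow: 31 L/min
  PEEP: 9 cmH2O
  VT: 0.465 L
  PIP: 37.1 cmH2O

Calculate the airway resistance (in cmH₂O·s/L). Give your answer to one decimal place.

Flow: 31 L/min ÷ 60 = 0.5167 L/s.
Raw = (PIP − Pplat) / flow = (37.1 − 30.4) / 0.5167 = 6.7 / 0.5167 = 12.967 cmH2O·s/L.

13.0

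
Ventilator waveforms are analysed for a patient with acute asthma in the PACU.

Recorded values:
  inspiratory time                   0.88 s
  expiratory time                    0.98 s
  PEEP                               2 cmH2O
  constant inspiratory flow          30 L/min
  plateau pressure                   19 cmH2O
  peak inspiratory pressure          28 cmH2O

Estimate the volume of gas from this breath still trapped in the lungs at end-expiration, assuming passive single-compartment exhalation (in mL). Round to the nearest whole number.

Flow: 30 L/min ÷ 60 = 0.5 L/s.
Vt = flow × Ti = 0.5 L/s × 0.88 s × 1000 mL/L = 440.0 mL.
R = (PIP − Pplat)/V̇ = (28 − 19) / 0.5 = 9.0/0.5 = 18.0 cmH2O·s/L.
C = Vt/(Pplat − PEEP) = 440.0 / (19 − 2) = 440.0/17.0 = 25.882 mL/cmH2O.
τ = R × C = 18.0 × 0.02588 L/cmH2O = 0.4658 s.
Fraction remaining = e^(−Te/τ) = e^(−0.98/0.4658) = 0.122.
Trapped volume = 440.0 × 0.122 = 53.68 mL.

54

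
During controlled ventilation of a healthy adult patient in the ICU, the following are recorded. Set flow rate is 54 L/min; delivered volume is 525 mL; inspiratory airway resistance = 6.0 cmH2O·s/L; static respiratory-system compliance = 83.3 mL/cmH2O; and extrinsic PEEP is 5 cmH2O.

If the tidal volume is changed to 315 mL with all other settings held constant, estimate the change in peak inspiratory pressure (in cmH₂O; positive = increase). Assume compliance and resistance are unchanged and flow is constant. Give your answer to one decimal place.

-2.5

PIP = Vt/C + R·V̇ + PEEP (constant-flow equation of motion).
Only the elastic term changes: ΔPIP = ΔVt / C = (315 − 525) / 83.3 = -2.521 cmH2O.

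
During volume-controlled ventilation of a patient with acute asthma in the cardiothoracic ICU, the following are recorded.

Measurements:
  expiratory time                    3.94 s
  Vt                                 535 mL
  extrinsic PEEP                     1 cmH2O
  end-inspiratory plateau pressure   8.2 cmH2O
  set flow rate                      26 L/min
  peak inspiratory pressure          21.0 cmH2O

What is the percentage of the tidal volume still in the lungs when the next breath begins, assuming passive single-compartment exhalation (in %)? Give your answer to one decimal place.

16.6

Flow: 26 L/min ÷ 60 = 0.4333 L/s.
R = (PIP − Pplat)/V̇ = (21.0 − 8.2) / 0.4333 = 12.8/0.4333 = 29.541 cmH2O·s/L.
C = Vt/(Pplat − PEEP) = 535.0 / (8.2 − 1) = 535.0/7.2 = 74.306 mL/cmH2O.
τ = R × C = 29.541 × 0.07431 L/cmH2O = 2.195 s.
Fraction remaining at end-expiration = e^(−Te/τ) = e^(−3.94/2.195) = 0.1661 → 16.61%.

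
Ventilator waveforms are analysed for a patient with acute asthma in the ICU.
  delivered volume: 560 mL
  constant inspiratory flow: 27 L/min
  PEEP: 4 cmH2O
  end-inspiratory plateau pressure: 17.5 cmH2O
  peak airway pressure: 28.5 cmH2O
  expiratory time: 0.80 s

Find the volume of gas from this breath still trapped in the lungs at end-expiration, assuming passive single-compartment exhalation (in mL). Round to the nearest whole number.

254

Flow: 27 L/min ÷ 60 = 0.45 L/s.
R = (PIP − Pplat)/V̇ = (28.5 − 17.5) / 0.45 = 11.0/0.45 = 24.444 cmH2O·s/L.
C = Vt/(Pplat − PEEP) = 560.0 / (17.5 − 4) = 560.0/13.5 = 41.481 mL/cmH2O.
τ = R × C = 24.444 × 0.04148 L/cmH2O = 1.014 s.
Fraction remaining = e^(−Te/τ) = e^(−0.80/1.014) = 0.4543.
Trapped volume = 560.0 × 0.4543 = 254.41 mL.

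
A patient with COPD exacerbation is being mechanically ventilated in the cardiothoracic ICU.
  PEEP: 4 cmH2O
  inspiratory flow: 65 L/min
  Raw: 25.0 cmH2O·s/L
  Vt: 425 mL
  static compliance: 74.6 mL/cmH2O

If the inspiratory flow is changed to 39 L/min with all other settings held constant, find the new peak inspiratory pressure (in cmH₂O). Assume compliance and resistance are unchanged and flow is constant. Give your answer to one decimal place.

Flow: 65 L/min ÷ 60 = 1.0833 L/s.
New flow: 39 L/min ÷ 60 = 0.65 L/s.
PIP = Vt/C + R·V̇ + PEEP (constant-flow equation of motion).
Only the resistive term changes: ΔPIP = R × ΔV̇ = 25.0 × (0.65 − 1.0833) = 25.0 × -0.4333 = -10.833 cmH2O.
Original PIP = 425/74.6 + 25.0×1.0833 + 4 = 36.78 cmH2O; new PIP = 36.78 + (-10.833) = 25.947 cmH2O.

25.9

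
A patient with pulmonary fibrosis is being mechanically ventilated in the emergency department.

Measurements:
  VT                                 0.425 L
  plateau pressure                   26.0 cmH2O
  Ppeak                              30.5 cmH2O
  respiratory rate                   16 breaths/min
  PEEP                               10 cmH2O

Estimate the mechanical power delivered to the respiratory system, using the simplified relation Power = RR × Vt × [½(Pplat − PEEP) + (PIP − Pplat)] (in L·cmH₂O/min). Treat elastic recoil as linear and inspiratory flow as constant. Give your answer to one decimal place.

85.0

Per-breath work = Vt × [½(Pplat−PEEP) + (PIP−Pplat)] = 0.425 × [0.5×16.0 + 4.5] = 0.425 × 12.5 = 5.313 L·cmH2O.
Power = 16 × 5.313 = 85.008 L·cmH2O/min.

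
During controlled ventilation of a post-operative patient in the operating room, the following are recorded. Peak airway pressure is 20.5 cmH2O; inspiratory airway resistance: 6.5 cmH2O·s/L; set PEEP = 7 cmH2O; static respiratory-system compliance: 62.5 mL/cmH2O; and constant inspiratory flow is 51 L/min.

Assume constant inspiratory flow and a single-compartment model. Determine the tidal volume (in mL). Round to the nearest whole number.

498

Flow: 51 L/min ÷ 60 = 0.85 L/s.
Equation of motion (constant flow): PIP = Vt/C + R·V̇ + PEEP.
Vt/C = PIP − R·V̇ − PEEP = 20.5 − 5.525 − 7 = 7.975 cmH2O.
Vt = C × 7.975 = 62.5 × 7.975 = 498.44 mL.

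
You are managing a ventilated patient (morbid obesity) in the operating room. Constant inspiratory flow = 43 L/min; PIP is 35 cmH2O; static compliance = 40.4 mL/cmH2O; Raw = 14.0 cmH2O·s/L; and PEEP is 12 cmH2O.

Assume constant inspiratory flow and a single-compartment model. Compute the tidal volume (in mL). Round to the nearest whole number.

524

Flow: 43 L/min ÷ 60 = 0.7167 L/s.
Equation of motion (constant flow): PIP = Vt/C + R·V̇ + PEEP.
Vt/C = PIP − R·V̇ − PEEP = 35 − 10.034 − 12 = 12.966 cmH2O.
Vt = C × 12.966 = 40.4 × 12.966 = 523.83 mL.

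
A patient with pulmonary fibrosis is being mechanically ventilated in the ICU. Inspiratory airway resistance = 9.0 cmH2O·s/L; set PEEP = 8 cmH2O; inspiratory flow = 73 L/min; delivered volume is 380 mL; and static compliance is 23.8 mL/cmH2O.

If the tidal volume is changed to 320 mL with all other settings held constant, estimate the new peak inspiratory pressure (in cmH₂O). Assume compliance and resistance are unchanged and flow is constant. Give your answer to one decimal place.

32.4

Flow: 73 L/min ÷ 60 = 1.2167 L/s.
PIP = Vt/C + R·V̇ + PEEP (constant-flow equation of motion).
Only the elastic term changes: ΔPIP = ΔVt / C = (320 − 380) / 23.8 = -2.521 cmH2O.
Original PIP = 380/23.8 + 9.0×1.2167 + 8 = 34.917 cmH2O; new PIP = 34.917 + (-2.521) = 32.396 cmH2O.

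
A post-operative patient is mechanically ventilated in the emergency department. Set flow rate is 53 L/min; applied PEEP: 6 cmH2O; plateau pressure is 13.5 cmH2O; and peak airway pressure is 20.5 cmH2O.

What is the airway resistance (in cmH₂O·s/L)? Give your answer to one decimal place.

7.9

Flow: 53 L/min ÷ 60 = 0.8833 L/s.
Raw = (PIP − Pplat) / flow = (20.5 − 13.5) / 0.8833 = 7.0 / 0.8833 = 7.925 cmH2O·s/L.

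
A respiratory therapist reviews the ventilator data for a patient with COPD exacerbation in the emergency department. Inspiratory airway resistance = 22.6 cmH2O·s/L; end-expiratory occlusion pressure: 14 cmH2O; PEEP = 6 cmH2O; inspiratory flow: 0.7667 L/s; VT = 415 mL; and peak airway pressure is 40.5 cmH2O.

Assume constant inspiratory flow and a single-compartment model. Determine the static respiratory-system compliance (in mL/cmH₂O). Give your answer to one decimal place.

Total PEEP = 14 cmH2O (set 6 + intrinsic 8); this is the baseline alveolar pressure.
Equation of motion (constant flow): PIP = Vt/C + R·V̇ + PEEP.
Vt/C = PIP − R·V̇ − PEEP = 40.5 − 22.6×0.7667 − 14 = 40.5 − 17.327 − 14 = 9.173 cmH2O.
C = Vt / 9.173 = 415 / 9.173 = 45.241 mL/cmH2O.

45.2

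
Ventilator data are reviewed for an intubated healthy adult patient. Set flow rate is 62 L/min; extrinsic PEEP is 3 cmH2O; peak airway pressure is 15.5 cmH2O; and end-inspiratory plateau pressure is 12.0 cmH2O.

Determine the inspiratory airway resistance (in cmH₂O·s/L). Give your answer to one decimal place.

Flow: 62 L/min ÷ 60 = 1.0333 L/s.
Raw = (PIP − Pplat) / flow = (15.5 − 12.0) / 1.0333 = 3.5 / 1.0333 = 3.387 cmH2O·s/L.

3.4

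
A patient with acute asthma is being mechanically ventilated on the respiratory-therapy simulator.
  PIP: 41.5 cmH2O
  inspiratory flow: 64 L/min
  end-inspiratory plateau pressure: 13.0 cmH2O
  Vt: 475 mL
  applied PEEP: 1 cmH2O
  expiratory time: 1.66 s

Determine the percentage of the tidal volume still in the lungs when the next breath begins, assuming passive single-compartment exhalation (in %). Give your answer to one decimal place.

20.8

Flow: 64 L/min ÷ 60 = 1.0667 L/s.
R = (PIP − Pplat)/V̇ = (41.5 − 13.0) / 1.0667 = 28.5/1.0667 = 26.718 cmH2O·s/L.
C = Vt/(Pplat − PEEP) = 475.0 / (13.0 − 1) = 475.0/12.0 = 39.583 mL/cmH2O.
τ = R × C = 26.718 × 0.03958 L/cmH2O = 1.057 s.
Fraction remaining at end-expiration = e^(−Te/τ) = e^(−1.66/1.057) = 0.2079 → 20.79%.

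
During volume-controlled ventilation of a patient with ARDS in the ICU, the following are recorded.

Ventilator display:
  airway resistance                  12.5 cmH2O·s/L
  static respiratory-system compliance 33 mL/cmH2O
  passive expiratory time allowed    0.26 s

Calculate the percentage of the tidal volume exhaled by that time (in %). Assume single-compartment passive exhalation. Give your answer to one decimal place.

46.8

τ = R × C = 12.5 × 33 mL/cmH2O = 12.5 × 0.033 L/cmH2O = 0.4125 s.
Passive exhalation: V(t)/V₀ = e^(−t/τ) = e^(−0.26/0.4125) = 0.5324.
Fraction exhaled = 1 − 0.5324 = 0.4676 → 46.76%.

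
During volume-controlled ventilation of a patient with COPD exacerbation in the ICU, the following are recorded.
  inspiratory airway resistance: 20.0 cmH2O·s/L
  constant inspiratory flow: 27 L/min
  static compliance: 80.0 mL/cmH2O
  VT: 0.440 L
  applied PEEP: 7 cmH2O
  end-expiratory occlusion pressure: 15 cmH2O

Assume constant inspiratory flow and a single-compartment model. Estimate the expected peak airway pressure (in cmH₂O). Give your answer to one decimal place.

29.5

Flow: 27 L/min ÷ 60 = 0.45 L/s.
Total PEEP = 15 cmH2O (set 7 + intrinsic 8); this is the baseline alveolar pressure.
Equation of motion (constant flow): PIP = Vt/C + R·V̇ + PEEP.
PIP = 440/80.0 + 20.0×0.45 + 15 = 5.5 + 9.0 + 15 = 29.5 cmH2O.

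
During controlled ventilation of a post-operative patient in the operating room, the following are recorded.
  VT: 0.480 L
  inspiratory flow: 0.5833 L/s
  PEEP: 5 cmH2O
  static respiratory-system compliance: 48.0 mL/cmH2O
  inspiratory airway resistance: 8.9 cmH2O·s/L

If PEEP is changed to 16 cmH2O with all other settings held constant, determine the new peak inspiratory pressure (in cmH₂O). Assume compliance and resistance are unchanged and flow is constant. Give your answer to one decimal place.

31.2

PIP = Vt/C + R·V̇ + PEEP (constant-flow equation of motion).
Only the baseline term changes: ΔPIP = ΔPEEP = 16 − 5 = 11.0 cmH2O.
Original PIP = 480/48.0 + 8.9×0.5833 + 5 = 20.191 cmH2O; new PIP = 20.191 + (11.0) = 31.191 cmH2O.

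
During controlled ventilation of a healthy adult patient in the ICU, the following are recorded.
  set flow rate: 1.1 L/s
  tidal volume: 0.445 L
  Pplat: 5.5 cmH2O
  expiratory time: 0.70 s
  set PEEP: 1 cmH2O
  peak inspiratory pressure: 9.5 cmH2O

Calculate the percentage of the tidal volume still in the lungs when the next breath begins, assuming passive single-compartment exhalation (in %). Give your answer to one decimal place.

R = (PIP − Pplat)/V̇ = (9.5 − 5.5) / 1.1 = 4.0/1.1 = 3.636 cmH2O·s/L.
C = Vt/(Pplat − PEEP) = 445.0 / (5.5 − 1) = 445.0/4.5 = 98.889 mL/cmH2O.
τ = R × C = 3.636 × 0.09889 L/cmH2O = 0.3596 s.
Fraction remaining at end-expiration = e^(−Te/τ) = e^(−0.70/0.3596) = 0.1428 → 14.28%.

14.3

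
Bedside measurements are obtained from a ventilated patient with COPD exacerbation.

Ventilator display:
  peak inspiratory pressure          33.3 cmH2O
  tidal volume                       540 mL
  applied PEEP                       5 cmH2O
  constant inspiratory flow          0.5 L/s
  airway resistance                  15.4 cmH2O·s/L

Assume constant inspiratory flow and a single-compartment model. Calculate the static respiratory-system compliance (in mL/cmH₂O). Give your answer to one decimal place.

Equation of motion (constant flow): PIP = Vt/C + R·V̇ + PEEP.
Vt/C = PIP − R·V̇ − PEEP = 33.3 − 15.4×0.5 − 5 = 33.3 − 7.7 − 5 = 20.6 cmH2O.
C = Vt / 20.6 = 540 / 20.6 = 26.214 mL/cmH2O.

26.2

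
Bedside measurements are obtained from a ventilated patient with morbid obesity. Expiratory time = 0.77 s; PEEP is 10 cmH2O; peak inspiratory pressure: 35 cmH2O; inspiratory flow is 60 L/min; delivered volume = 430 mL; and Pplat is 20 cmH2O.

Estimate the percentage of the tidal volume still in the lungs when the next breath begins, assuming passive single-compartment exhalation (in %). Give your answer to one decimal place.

30.3

Flow: 60 L/min ÷ 60 = 1 L/s.
R = (PIP − Pplat)/V̇ = (35 − 20) / 1 = 15.0/1 = 15.0 cmH2O·s/L.
C = Vt/(Pplat − PEEP) = 430.0 / (20 − 10) = 430.0/10.0 = 43.0 mL/cmH2O.
τ = R × C = 15.0 × 0.043 L/cmH2O = 0.645 s.
Fraction remaining at end-expiration = e^(−Te/τ) = e^(−0.77/0.645) = 0.3031 → 30.31%.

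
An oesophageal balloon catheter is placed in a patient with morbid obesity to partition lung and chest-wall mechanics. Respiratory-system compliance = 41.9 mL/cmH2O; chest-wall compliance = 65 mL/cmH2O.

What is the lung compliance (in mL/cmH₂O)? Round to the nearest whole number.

118

1/CL = 1/Crs − 1/Ccw.
1/CL = 1/41.9 − 1/65 = 0.008482.
CL = 117.9 mL/cmH2O.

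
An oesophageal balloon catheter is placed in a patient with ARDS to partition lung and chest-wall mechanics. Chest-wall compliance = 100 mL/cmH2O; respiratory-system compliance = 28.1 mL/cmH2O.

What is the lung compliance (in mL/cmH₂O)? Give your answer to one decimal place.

39.1

1/CL = 1/Crs − 1/Ccw.
1/CL = 1/28.1 − 1/100 = 0.02559.
CL = 39.078 mL/cmH2O.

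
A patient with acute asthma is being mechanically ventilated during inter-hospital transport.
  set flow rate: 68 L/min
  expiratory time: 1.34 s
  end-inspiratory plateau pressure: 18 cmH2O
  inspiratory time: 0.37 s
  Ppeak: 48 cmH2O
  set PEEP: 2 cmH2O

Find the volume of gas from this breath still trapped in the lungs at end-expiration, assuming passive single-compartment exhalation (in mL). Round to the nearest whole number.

61

Flow: 68 L/min ÷ 60 = 1.1333 L/s.
Vt = flow × Ti = 1.1333 L/s × 0.37 s × 1000 mL/L = 419.32 mL.
R = (PIP − Pplat)/V̇ = (48 − 18) / 1.1333 = 30.0/1.1333 = 26.471 cmH2O·s/L.
C = Vt/(Pplat − PEEP) = 419.32 / (18 − 2) = 419.32/16.0 = 26.208 mL/cmH2O.
τ = R × C = 26.471 × 0.02621 L/cmH2O = 0.6938 s.
Fraction remaining = e^(−Te/τ) = e^(−1.34/0.6938) = 0.1449.
Trapped volume = 419.32 × 0.1449 = 60.759 mL.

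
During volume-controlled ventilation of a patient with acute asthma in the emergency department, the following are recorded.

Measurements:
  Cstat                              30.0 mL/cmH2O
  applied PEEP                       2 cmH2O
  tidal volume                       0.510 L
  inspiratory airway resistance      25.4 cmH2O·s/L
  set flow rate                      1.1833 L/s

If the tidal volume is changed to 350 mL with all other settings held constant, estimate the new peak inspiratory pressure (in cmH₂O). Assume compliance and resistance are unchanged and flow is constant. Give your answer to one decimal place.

PIP = Vt/C + R·V̇ + PEEP (constant-flow equation of motion).
Only the elastic term changes: ΔPIP = ΔVt / C = (350 − 510) / 30.0 = -5.333 cmH2O.
Original PIP = 510/30.0 + 25.4×1.1833 + 2 = 49.056 cmH2O; new PIP = 49.056 + (-5.333) = 43.723 cmH2O.

43.7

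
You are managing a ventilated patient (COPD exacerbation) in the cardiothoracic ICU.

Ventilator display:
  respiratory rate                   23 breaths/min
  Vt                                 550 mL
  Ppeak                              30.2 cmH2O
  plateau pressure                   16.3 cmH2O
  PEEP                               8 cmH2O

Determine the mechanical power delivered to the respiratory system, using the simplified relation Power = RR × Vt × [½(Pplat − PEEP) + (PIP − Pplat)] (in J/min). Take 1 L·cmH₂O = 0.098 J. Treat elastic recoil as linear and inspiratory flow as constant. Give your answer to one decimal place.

Per-breath work = Vt × [½(Pplat−PEEP) + (PIP−Pplat)] = 0.550 × [0.5×8.3 + 13.9] = 0.550 × 18.05 = 9.928 L·cmH2O.
Power = 23 × 9.928 = 228.34 L·cmH2O/min.
× 0.098 J/(L·cmH2O) → 22.377 J/min.

22.4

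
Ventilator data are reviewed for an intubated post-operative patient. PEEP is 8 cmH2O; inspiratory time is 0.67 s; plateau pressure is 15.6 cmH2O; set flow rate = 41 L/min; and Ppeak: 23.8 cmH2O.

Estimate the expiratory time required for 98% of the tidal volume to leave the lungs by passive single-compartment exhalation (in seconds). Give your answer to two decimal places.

2.83

Flow: 41 L/min ÷ 60 = 0.6833 L/s.
Vt = flow × Ti = 0.6833 L/s × 0.67 s × 1000 mL/L = 457.81 mL.
R = (PIP − Pplat)/V̇ = (23.8 − 15.6) / 0.6833 = 8.2/0.6833 = 12.001 cmH2O·s/L.
C = Vt/(Pplat − PEEP) = 457.81 / (15.6 − 8) = 457.81/7.6 = 60.238 mL/cmH2O.
τ = R × C = 12.001 × 0.06024 L/cmH2O = 0.7229 s.
t = −τ·ln(1 − 0.98) = −0.7229·ln(0.02) = 2.828 s.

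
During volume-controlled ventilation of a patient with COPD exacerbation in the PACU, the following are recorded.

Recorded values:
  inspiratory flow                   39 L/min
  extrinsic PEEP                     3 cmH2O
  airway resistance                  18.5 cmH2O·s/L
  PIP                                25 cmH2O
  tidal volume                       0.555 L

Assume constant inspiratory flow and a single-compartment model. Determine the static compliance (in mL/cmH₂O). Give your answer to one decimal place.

55.6

Flow: 39 L/min ÷ 60 = 0.65 L/s.
Equation of motion (constant flow): PIP = Vt/C + R·V̇ + PEEP.
Vt/C = PIP − R·V̇ − PEEP = 25 − 18.5×0.65 − 3 = 25 − 12.025 − 3 = 9.975 cmH2O.
C = Vt / 9.975 = 555 / 9.975 = 55.639 mL/cmH2O.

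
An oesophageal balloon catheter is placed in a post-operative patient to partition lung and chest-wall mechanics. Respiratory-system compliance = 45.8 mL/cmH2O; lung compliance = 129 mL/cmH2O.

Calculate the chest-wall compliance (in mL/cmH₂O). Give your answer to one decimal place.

71.0

1/Ccw = 1/Crs − 1/CL.
1/Ccw = 1/45.8 − 1/129 = 0.01408.
Ccw = 71.023 mL/cmH2O.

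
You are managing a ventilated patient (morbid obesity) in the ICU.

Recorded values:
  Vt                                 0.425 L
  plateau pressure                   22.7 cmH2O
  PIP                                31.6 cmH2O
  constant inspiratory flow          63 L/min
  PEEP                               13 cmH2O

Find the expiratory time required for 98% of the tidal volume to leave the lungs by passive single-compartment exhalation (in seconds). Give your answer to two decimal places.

Flow: 63 L/min ÷ 60 = 1.05 L/s.
R = (PIP − Pplat)/V̇ = (31.6 − 22.7) / 1.05 = 8.9/1.05 = 8.476 cmH2O·s/L.
C = Vt/(Pplat − PEEP) = 425.0 / (22.7 − 13) = 425.0/9.7 = 43.814 mL/cmH2O.
τ = R × C = 8.476 × 0.04381 L/cmH2O = 0.3713 s.
t = −τ·ln(1 − 0.98) = −0.3713·ln(0.02) = 1.453 s.

1.45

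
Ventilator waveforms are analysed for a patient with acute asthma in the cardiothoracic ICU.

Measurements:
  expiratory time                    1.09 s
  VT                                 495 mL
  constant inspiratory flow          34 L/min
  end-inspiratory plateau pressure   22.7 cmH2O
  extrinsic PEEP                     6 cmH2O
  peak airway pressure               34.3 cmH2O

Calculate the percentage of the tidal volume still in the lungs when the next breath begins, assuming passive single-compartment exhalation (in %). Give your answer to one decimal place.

Flow: 34 L/min ÷ 60 = 0.5667 L/s.
R = (PIP − Pplat)/V̇ = (34.3 − 22.7) / 0.5667 = 11.6/0.5667 = 20.469 cmH2O·s/L.
C = Vt/(Pplat − PEEP) = 495.0 / (22.7 − 6) = 495.0/16.7 = 29.641 mL/cmH2O.
τ = R × C = 20.469 × 0.02964 L/cmH2O = 0.6067 s.
Fraction remaining at end-expiration = e^(−Te/τ) = e^(−1.09/0.6067) = 0.1659 → 16.59%.

16.6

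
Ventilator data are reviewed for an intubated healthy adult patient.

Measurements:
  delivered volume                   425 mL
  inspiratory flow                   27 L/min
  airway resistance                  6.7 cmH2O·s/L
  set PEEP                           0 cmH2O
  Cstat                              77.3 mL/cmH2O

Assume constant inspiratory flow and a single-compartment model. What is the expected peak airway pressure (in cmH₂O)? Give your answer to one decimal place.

8.5

Flow: 27 L/min ÷ 60 = 0.45 L/s.
Equation of motion (constant flow): PIP = Vt/C + R·V̇ + PEEP.
PIP = 425/77.3 + 6.7×0.45 + 0 = 5.498 + 3.015 + 0 = 8.513 cmH2O.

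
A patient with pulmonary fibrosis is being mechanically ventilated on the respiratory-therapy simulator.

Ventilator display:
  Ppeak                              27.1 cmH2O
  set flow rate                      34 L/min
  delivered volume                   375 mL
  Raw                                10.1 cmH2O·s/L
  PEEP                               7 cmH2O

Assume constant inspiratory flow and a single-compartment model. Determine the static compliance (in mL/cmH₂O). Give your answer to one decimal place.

26.1

Flow: 34 L/min ÷ 60 = 0.5667 L/s.
Equation of motion (constant flow): PIP = Vt/C + R·V̇ + PEEP.
Vt/C = PIP − R·V̇ − PEEP = 27.1 − 10.1×0.5667 − 7 = 27.1 − 5.724 − 7 = 14.376 cmH2O.
C = Vt / 14.376 = 375 / 14.376 = 26.085 mL/cmH2O.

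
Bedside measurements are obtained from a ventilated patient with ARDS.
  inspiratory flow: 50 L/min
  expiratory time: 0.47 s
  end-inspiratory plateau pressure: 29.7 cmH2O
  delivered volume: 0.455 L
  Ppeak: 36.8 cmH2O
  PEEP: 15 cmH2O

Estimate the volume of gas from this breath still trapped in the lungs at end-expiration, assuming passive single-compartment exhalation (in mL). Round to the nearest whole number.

Flow: 50 L/min ÷ 60 = 0.8333 L/s.
R = (PIP − Pplat)/V̇ = (36.8 − 29.7) / 0.8333 = 7.1/0.8333 = 8.52 cmH2O·s/L.
C = Vt/(Pplat − PEEP) = 455.0 / (29.7 − 15) = 455.0/14.7 = 30.952 mL/cmH2O.
τ = R × C = 8.52 × 0.03095 L/cmH2O = 0.2637 s.
Fraction remaining = e^(−Te/τ) = e^(−0.47/0.2637) = 0.1682.
Trapped volume = 455.0 × 0.1682 = 76.531 mL.

77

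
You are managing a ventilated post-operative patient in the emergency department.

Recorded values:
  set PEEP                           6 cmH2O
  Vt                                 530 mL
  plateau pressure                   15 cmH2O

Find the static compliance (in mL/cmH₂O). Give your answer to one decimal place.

Cstat = Vt / (Pplat − PEEP) = 530 / (15 − 6) = 530 / 9.0 = 58.889 mL/cmH2O.

58.9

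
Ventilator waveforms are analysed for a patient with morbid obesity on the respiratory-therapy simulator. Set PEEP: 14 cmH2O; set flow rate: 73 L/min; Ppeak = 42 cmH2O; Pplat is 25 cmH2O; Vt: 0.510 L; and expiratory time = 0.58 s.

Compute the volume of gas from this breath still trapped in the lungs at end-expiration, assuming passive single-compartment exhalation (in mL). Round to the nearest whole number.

Flow: 73 L/min ÷ 60 = 1.2167 L/s.
R = (PIP − Pplat)/V̇ = (42 − 25) / 1.2167 = 17.0/1.2167 = 13.972 cmH2O·s/L.
C = Vt/(Pplat − PEEP) = 510.0 / (25 − 14) = 510.0/11.0 = 46.364 mL/cmH2O.
τ = R × C = 13.972 × 0.04636 L/cmH2O = 0.6477 s.
Fraction remaining = e^(−Te/τ) = e^(−0.58/0.6477) = 0.4084.
Trapped volume = 510.0 × 0.4084 = 208.28 mL.

208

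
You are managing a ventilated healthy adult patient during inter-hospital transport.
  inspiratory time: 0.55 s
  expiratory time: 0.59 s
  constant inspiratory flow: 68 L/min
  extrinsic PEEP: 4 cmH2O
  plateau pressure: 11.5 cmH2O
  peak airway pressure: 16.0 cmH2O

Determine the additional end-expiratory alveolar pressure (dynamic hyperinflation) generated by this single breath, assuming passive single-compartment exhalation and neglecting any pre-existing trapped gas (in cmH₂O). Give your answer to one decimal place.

Flow: 68 L/min ÷ 60 = 1.1333 L/s.
Vt = flow × Ti = 1.1333 L/s × 0.55 s × 1000 mL/L = 623.32 mL.
R = (PIP − Pplat)/V̇ = (16.0 − 11.5) / 1.1333 = 4.5/1.1333 = 3.971 cmH2O·s/L.
C = Vt/(Pplat − PEEP) = 623.32 / (11.5 − 4) = 623.32/7.5 = 83.109 mL/cmH2O.
τ = R × C = 3.971 × 0.08311 L/cmH2O = 0.33 s.
Fraction remaining = e^(−Te/τ) = e^(−0.59/0.33) = 0.1673; trapped volume = 623.32 × 0.1673 = 104.28 mL.
Additional alveolar pressure from trapping ≈ V_trapped / C = 104.28 / 83.109 = 1.255 cmH2O.

1.3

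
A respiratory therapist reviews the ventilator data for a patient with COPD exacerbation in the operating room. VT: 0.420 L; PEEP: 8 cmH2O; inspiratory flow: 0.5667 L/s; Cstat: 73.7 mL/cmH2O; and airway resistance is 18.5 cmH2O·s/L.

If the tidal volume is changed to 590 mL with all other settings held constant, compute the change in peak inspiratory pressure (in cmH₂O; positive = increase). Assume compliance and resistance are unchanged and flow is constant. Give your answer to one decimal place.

2.3

PIP = Vt/C + R·V̇ + PEEP (constant-flow equation of motion).
Only the elastic term changes: ΔPIP = ΔVt / C = (590 − 420) / 73.7 = 2.307 cmH2O.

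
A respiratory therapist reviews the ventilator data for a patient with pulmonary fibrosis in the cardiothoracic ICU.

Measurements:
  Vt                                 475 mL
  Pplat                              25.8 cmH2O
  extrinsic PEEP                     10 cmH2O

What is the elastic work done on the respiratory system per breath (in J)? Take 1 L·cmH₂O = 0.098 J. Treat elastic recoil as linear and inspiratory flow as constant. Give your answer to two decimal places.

0.37

Elastic work ≈ ½ × (Pplat − PEEP) × Vt = 0.5 × (25.8 − 10) × 0.475 L = 0.5 × 15.8 × 0.475 = 3.753 L·cmH2O.
× 0.098 J/(L·cmH2O) → 0.3678 J.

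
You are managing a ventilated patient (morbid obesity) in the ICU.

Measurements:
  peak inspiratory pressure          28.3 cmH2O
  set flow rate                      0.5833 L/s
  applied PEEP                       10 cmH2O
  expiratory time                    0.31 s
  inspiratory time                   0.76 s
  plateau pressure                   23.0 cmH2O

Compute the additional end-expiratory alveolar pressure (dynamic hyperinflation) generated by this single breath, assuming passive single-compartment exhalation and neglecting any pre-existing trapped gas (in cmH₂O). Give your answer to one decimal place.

Vt = flow × Ti = 0.5833 L/s × 0.76 s × 1000 mL/L = 443.31 mL.
R = (PIP − Pplat)/V̇ = (28.3 − 23.0) / 0.5833 = 5.3/0.5833 = 9.086 cmH2O·s/L.
C = Vt/(Pplat − PEEP) = 443.31 / (23.0 − 10) = 443.31/13.0 = 34.101 mL/cmH2O.
τ = R × C = 9.086 × 0.0341 L/cmH2O = 0.3098 s.
Fraction remaining = e^(−Te/τ) = e^(−0.31/0.3098) = 0.3676; trapped volume = 443.31 × 0.3676 = 162.96 mL.
Additional alveolar pressure from trapping ≈ V_trapped / C = 162.96 / 34.101 = 4.779 cmH2O.

4.8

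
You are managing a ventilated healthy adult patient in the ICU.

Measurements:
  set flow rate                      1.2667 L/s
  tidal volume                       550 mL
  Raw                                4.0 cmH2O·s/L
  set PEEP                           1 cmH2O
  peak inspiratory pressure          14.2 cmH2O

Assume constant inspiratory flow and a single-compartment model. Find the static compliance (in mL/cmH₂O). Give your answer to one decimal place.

67.6

Equation of motion (constant flow): PIP = Vt/C + R·V̇ + PEEP.
Vt/C = PIP − R·V̇ − PEEP = 14.2 − 4.0×1.2667 − 1 = 14.2 − 5.067 − 1 = 8.133 cmH2O.
C = Vt / 8.133 = 550 / 8.133 = 67.626 mL/cmH2O.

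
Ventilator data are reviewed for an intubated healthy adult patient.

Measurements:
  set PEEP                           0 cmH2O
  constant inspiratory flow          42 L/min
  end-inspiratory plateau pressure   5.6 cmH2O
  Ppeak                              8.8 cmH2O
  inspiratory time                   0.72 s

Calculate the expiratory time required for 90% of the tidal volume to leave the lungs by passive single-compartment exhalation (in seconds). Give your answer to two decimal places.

0.95

Flow: 42 L/min ÷ 60 = 0.7 L/s.
Vt = flow × Ti = 0.7 L/s × 0.72 s × 1000 mL/L = 504.0 mL.
R = (PIP − Pplat)/V̇ = (8.8 − 5.6) / 0.7 = 3.2/0.7 = 4.571 cmH2O·s/L.
C = Vt/(Pplat − PEEP) = 504.0 / (5.6 − 0) = 504.0/5.6 = 90.0 mL/cmH2O.
τ = R × C = 4.571 × 0.09 L/cmH2O = 0.4114 s.
t = −τ·ln(1 − 0.90) = −0.4114·ln(0.1) = 0.9473 s.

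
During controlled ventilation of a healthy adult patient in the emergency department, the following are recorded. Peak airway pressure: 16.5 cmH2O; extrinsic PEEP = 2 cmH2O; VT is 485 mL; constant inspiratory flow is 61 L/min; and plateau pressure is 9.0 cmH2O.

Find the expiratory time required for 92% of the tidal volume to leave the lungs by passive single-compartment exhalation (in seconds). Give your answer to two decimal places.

Flow: 61 L/min ÷ 60 = 1.0167 L/s.
R = (PIP − Pplat)/V̇ = (16.5 − 9.0) / 1.0167 = 7.5/1.0167 = 7.377 cmH2O·s/L.
C = Vt/(Pplat − PEEP) = 485.0 / (9.0 − 2) = 485.0/7.0 = 69.286 mL/cmH2O.
τ = R × C = 7.377 × 0.06929 L/cmH2O = 0.5112 s.
t = −τ·ln(1 − 0.92) = −0.5112·ln(0.08) = 1.291 s.

1.29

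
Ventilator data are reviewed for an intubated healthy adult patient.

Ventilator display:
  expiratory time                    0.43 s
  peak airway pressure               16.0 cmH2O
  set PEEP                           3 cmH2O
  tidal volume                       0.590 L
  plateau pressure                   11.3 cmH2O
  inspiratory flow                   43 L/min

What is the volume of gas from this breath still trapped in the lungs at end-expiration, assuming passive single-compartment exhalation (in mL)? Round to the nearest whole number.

235

Flow: 43 L/min ÷ 60 = 0.7167 L/s.
R = (PIP − Pplat)/V̇ = (16.0 − 11.3) / 0.7167 = 4.7/0.7167 = 6.558 cmH2O·s/L.
C = Vt/(Pplat − PEEP) = 590.0 / (11.3 − 3) = 590.0/8.3 = 71.084 mL/cmH2O.
τ = R × C = 6.558 × 0.07108 L/cmH2O = 0.4661 s.
Fraction remaining = e^(−Te/τ) = e^(−0.43/0.4661) = 0.3975.
Trapped volume = 590.0 × 0.3975 = 234.53 mL.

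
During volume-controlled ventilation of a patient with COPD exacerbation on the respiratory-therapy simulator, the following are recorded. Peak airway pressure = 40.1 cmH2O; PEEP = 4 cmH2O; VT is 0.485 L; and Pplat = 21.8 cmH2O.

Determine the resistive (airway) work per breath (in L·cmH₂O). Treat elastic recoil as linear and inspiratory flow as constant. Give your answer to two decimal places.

8.88

With constant inspiratory flow the resistive pressure is constant at PIP − Pplat = 40.1 − 21.8 = 18.3 cmH2O, so resistive work = 18.3 × 0.485 = 8.876 L·cmH2O.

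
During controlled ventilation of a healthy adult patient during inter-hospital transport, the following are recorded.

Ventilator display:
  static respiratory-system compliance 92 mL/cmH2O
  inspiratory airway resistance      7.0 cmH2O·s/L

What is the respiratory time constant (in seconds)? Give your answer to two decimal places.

0.64

τ = R × C = 7.0 × 92 mL/cmH2O = 7.0 × 0.092 L/cmH2O = 0.644 s.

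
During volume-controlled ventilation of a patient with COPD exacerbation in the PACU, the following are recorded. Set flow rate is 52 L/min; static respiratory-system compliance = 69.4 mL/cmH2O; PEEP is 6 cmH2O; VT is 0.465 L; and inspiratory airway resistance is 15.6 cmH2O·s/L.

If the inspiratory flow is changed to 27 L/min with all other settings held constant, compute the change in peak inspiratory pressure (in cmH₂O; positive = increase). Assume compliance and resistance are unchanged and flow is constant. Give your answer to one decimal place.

Flow: 52 L/min ÷ 60 = 0.8667 L/s.
New flow: 27 L/min ÷ 60 = 0.45 L/s.
PIP = Vt/C + R·V̇ + PEEP (constant-flow equation of motion).
Only the resistive term changes: ΔPIP = R × ΔV̇ = 15.6 × (0.45 − 0.8667) = 15.6 × -0.4167 = -6.501 cmH2O.

-6.5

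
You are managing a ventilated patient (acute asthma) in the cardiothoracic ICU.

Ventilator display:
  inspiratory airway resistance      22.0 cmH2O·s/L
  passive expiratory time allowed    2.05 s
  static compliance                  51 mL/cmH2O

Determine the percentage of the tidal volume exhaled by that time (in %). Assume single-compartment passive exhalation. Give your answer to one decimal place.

83.9

τ = R × C = 22.0 × 51 mL/cmH2O = 22.0 × 0.051 L/cmH2O = 1.122 s.
Passive exhalation: V(t)/V₀ = e^(−t/τ) = e^(−2.05/1.122) = 0.1609.
Fraction exhaled = 1 − 0.1609 = 0.8391 → 83.91%.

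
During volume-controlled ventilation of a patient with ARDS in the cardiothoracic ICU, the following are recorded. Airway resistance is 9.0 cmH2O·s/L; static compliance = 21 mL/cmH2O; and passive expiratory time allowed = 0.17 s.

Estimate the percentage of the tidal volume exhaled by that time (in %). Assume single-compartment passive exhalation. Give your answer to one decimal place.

59.3

τ = R × C = 9.0 × 21 mL/cmH2O = 9.0 × 0.021 L/cmH2O = 0.189 s.
Passive exhalation: V(t)/V₀ = e^(−t/τ) = e^(−0.17/0.189) = 0.4068.
Fraction exhaled = 1 − 0.4068 = 0.5932 → 59.32%.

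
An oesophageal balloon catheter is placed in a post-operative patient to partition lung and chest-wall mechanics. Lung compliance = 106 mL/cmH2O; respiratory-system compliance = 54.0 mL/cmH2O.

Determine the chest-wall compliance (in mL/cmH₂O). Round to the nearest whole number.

1/Ccw = 1/Crs − 1/CL.
1/Ccw = 1/54.0 − 1/106 = 0.009085.
Ccw = 110.07 mL/cmH2O.

110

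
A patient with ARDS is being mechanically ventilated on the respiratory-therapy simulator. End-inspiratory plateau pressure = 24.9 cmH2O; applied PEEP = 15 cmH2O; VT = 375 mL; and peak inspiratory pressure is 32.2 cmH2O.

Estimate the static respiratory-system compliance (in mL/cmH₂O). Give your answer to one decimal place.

Cstat = Vt / (Pplat − PEEP) = 375 / (24.9 − 15) = 375 / 9.9 = 37.879 mL/cmH2O.

37.9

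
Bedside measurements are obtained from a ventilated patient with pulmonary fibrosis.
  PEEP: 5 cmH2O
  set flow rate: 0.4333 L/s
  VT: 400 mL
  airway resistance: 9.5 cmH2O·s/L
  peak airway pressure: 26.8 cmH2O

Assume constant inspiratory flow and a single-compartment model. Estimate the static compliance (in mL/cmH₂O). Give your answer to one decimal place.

22.6

Equation of motion (constant flow): PIP = Vt/C + R·V̇ + PEEP.
Vt/C = PIP − R·V̇ − PEEP = 26.8 − 9.5×0.4333 − 5 = 26.8 − 4.116 − 5 = 17.684 cmH2O.
C = Vt / 17.684 = 400 / 17.684 = 22.619 mL/cmH2O.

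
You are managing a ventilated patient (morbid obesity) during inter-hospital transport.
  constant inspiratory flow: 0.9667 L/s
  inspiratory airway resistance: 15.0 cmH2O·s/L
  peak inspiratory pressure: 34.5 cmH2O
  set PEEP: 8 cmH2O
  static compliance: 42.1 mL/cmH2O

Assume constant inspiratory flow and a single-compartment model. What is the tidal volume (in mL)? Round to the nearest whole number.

505

Equation of motion (constant flow): PIP = Vt/C + R·V̇ + PEEP.
Vt/C = PIP − R·V̇ − PEEP = 34.5 − 14.501 − 8 = 11.999 cmH2O.
Vt = C × 11.999 = 42.1 × 11.999 = 505.16 mL.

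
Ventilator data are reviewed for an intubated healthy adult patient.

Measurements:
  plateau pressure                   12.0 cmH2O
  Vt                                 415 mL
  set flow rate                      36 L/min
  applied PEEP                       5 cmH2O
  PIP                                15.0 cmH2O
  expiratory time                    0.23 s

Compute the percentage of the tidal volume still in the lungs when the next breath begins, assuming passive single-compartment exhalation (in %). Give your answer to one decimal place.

46.0

Flow: 36 L/min ÷ 60 = 0.6 L/s.
R = (PIP − Pplat)/V̇ = (15.0 − 12.0) / 0.6 = 3.0/0.6 = 5.0 cmH2O·s/L.
C = Vt/(Pplat − PEEP) = 415.0 / (12.0 − 5) = 415.0/7.0 = 59.286 mL/cmH2O.
τ = R × C = 5.0 × 0.05929 L/cmH2O = 0.2965 s.
Fraction remaining at end-expiration = e^(−Te/τ) = e^(−0.23/0.2965) = 0.4604 → 46.04%.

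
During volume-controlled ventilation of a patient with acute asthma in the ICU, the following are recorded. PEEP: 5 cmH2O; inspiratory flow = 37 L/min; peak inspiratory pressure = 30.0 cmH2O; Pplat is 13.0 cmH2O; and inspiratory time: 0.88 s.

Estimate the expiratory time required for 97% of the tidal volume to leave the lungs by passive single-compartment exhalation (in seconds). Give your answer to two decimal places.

6.56

Flow: 37 L/min ÷ 60 = 0.6167 L/s.
Vt = flow × Ti = 0.6167 L/s × 0.88 s × 1000 mL/L = 542.7 mL.
R = (PIP − Pplat)/V̇ = (30.0 − 13.0) / 0.6167 = 17.0/0.6167 = 27.566 cmH2O·s/L.
C = Vt/(Pplat − PEEP) = 542.7 / (13.0 − 5) = 542.7/8.0 = 67.838 mL/cmH2O.
τ = R × C = 27.566 × 0.06784 L/cmH2O = 1.87 s.
t = −τ·ln(1 − 0.97) = −1.87·ln(0.03) = 6.557 s.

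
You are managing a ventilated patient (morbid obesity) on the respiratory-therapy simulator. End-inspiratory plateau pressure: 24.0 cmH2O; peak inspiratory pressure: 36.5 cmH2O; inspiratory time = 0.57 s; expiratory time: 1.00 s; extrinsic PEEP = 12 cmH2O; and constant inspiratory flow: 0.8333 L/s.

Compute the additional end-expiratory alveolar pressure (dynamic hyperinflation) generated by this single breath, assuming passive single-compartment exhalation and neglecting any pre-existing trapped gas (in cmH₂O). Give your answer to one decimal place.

2.2

Vt = flow × Ti = 0.8333 L/s × 0.57 s × 1000 mL/L = 474.98 mL.
R = (PIP − Pplat)/V̇ = (36.5 − 24.0) / 0.8333 = 12.5/0.8333 = 15.001 cmH2O·s/L.
C = Vt/(Pplat − PEEP) = 474.98 / (24.0 − 12) = 474.98/12.0 = 39.582 mL/cmH2O.
τ = R × C = 15.001 × 0.03958 L/cmH2O = 0.5937 s.
Fraction remaining = e^(−Te/τ) = e^(−1.00/0.5937) = 0.1856; trapped volume = 474.98 × 0.1856 = 88.156 mL.
Additional alveolar pressure from trapping ≈ V_trapped / C = 88.156 / 39.582 = 2.227 cmH2O.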